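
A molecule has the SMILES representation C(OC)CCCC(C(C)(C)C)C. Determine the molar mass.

172.31 g/mol

Atom tally by fragment:
  CH3OCH2 → C:2 H:5 O:1
  CH2 → C:1 H:2
  CH2 → C:1 H:2
  CH2 → C:1 H:2
  CH(C(CH3)3) → C:5 H:10
  CH3 → C:1 H:3
Element totals:
  C: 11
  H: 24
  O: 1
Molecular formula: C11H24O.
  M = 11(12.011) + 24(1.008) + 15.999
    = 132.121 + 24.192 + 15.999 = 172.312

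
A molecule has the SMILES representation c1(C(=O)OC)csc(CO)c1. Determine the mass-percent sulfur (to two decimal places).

Atom tally by fragment:
  thiophene ring core → C:4 H:4 S:1
  (− 2 ring H displaced by substituents)
  + COOCH3 → C:2 H:3 O:2
  + CH2OH → C:1 H:3 O:1
Element totals:
  C: 7
  H: 8
  O: 3
  S: 1
Molecular formula: C7H8O3S.
Molar mass = 172.198 g/mol.
Mass from S: 1 × 32.06 = 32.060 g/mol.
%S = 32.060 / 172.198 × 100 = 18.62%.

18.62%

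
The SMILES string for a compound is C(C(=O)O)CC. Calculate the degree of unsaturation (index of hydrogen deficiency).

1

Atom tally by fragment:
  HOOCCH2 → C:2 H:3 O:2
  CH2 → C:1 H:2
  CH3 → C:1 H:3
Element totals:
  C: 4
  H: 8
  O: 2
Molecular formula: C4H8O2.
DoU = (2C + 2 + N − H − X) / 2 = (2·4 + 2 + 0 − 8 − 0) / 2 = 1.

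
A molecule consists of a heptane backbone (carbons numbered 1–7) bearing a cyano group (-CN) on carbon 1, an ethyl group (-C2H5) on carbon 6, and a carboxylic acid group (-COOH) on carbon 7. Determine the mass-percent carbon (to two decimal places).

Atom tally by fragment:
  NCCH2 → C:2 H:2 N:1
  CH2 → C:1 H:2
  CH2 → C:1 H:2
  CH2 → C:1 H:2
  CH2 → C:1 H:2
  CH(C2H5) → C:3 H:6
  CH2COOH → C:2 H:3 O:2
Element totals:
  C: 11
  H: 19
  N: 1
  O: 2
Molecular formula: C11H19NO2.
Molar mass = 197.278 g/mol.
Mass from C: 11 × 12.011 = 132.121 g/mol.
%C = 132.121 / 197.278 × 100 = 66.97%.

66.97%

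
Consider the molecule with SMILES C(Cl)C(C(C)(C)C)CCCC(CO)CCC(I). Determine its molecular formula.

C14H28ClIO

Atom tally by fragment:
  ClCH2 → C:1 H:2 Cl:1
  CH(C(CH3)3) → C:5 H:10
  CH2 → C:1 H:2
  CH2 → C:1 H:2
  CH2 → C:1 H:2
  CH(CH2OH) → C:2 H:4 O:1
  CH2 → C:1 H:2
  CH2 → C:1 H:2
  CH2I → C:1 H:2 I:1
Element totals:
  C: 14
  H: 28
  Cl: 1
  I: 1
  O: 1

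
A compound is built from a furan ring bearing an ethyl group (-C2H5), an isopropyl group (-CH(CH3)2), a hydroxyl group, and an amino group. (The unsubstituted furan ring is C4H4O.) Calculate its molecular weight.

169.22 g/mol

Atom tally by fragment:
  furan ring core → C:4 H:4 O:1
  (− 4 ring H displaced by substituents)
  + C2H5 → C:2 H:5
  + CH(CH3)2 → C:3 H:7
  + OH → O:1 H:1
  + NH2 → N:1 H:2
Element totals:
  C: 9
  H: 15
  N: 1
  O: 2
Molecular formula: C9H15NO2.
  M = 9(12.011) + 15(1.008) + 14.007 + 2(15.999)
    = 108.099 + 15.120 + 14.007 + 31.998 = 169.224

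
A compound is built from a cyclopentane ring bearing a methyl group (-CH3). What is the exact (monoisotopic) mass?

Atom tally by fragment:
  cyclopentane ring core → C:5 H:10
  (− 1 ring H displaced by substituents)
  + CH3 → C:1 H:3
Element totals:
  C: 6
  H: 12
Molecular formula: C6H12.
  M = 6(12.0) + 12(1.007825)
    = 72.000000 + 12.093900 = 84.093900

84.0939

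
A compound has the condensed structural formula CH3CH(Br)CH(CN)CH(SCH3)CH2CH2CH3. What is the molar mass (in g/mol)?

250.20 g/mol

Element totals:
  C: 9
  H: 16
  Br: 1
  N: 1
  S: 1
Molecular formula: C9H16BrNS.
  M = 9(12.011) + 16(1.008) + 79.904 + 14.007 + 32.06
    = 108.099 + 16.128 + 79.904 + 14.007 + 32.060 = 250.198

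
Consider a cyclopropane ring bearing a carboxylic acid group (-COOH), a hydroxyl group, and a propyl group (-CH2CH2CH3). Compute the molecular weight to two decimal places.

144.17 g/mol

Atom tally by fragment:
  cyclopropane ring core → C:3 H:6
  (− 3 ring H displaced by substituents)
  + COOH → C:1 H:1 O:2
  + OH → O:1 H:1
  + CH2CH2CH3 → C:3 H:7
Element totals:
  C: 7
  H: 12
  O: 3
Molecular formula: C7H12O3.
  M = 7(12.011) + 12(1.008) + 3(15.999)
    = 84.077 + 12.096 + 47.997 = 144.170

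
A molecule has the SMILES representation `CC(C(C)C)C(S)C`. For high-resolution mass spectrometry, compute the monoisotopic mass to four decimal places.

Atom tally by fragment:
  CH3 → C:1 H:3
  CH(CH(CH3)2) → C:4 H:8
  CH(SH) → C:1 H:2 S:1
  CH3 → C:1 H:3
Element totals:
  C: 7
  H: 16
  S: 1
Molecular formula: C7H16S.
  M = 7(12.0) + 16(1.007825) + 31.972071
    = 84.000000 + 16.125200 + 31.972071 = 132.097271

132.0973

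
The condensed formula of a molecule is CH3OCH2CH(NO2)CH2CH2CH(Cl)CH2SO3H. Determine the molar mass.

275.70 g/mol

Element totals:
  C: 7
  H: 14
  Cl: 1
  N: 1
  O: 6
  S: 1
Molecular formula: C7H14ClNO6S.
  M = 7(12.011) + 14(1.008) + 35.45 + 14.007 + 6(15.999) + 32.06
    = 84.077 + 14.112 + 35.450 + 14.007 + 95.994 + 32.060 = 275.700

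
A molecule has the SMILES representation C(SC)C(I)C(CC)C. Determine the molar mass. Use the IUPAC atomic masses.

Atom tally by fragment:
  CH3SCH2 → C:2 H:5 S:1
  CH(I) → C:1 H:1 I:1
  CH(C2H5) → C:3 H:6
  CH3 → C:1 H:3
Element totals:
  C: 7
  H: 15
  I: 1
  S: 1
Molecular formula: C7H15IS.
  M = 7(12.011) + 15(1.008) + 126.904 + 32.06
    = 84.077 + 15.120 + 126.904 + 32.060 = 258.161

258.16 g/mol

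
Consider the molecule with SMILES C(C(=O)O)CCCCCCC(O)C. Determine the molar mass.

Atom tally by fragment:
  HOOCCH2 → C:2 H:3 O:2
  CH2 → C:1 H:2
  CH2 → C:1 H:2
  CH2 → C:1 H:2
  CH2 → C:1 H:2
  CH2 → C:1 H:2
  CH2 → C:1 H:2
  CH(OH) → C:1 H:2 O:1
  CH3 → C:1 H:3
Element totals:
  C: 10
  H: 20
  O: 3
Molecular formula: C10H20O3.
  M = 10(12.011) + 20(1.008) + 3(15.999)
    = 120.110 + 20.160 + 47.997 = 188.267

188.27 g/mol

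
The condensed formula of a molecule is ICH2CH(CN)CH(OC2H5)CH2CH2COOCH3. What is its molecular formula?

C10H16INO3

Element totals:
  C: 10
  H: 16
  I: 1
  N: 1
  O: 3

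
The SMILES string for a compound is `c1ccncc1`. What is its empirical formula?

Atom tally by fragment:
  pyridine ring core → C:5 H:5 N:1
Element totals:
  C: 5
  H: 5
  N: 1
Molecular formula: C5H5N.
gcd of subscripts (5, 5, 1) = 1, so the empirical formula equals the molecular formula.

C5H5N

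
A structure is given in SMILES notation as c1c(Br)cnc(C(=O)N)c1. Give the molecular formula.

C6H5BrN2O

Atom tally by fragment:
  pyridine ring core → C:5 H:5 N:1
  (− 2 ring H displaced by substituents)
  + Br → Br:1
  + CONH2 → C:1 H:2 O:1 N:1
Element totals:
  C: 6
  H: 5
  Br: 1
  N: 2
  O: 1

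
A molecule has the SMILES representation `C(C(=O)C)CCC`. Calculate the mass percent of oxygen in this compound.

Atom tally by fragment:
  CH3COCH2 → C:3 H:5 O:1
  CH2 → C:1 H:2
  CH2 → C:1 H:2
  CH3 → C:1 H:3
Element totals:
  C: 6
  H: 12
  O: 1
Molecular formula: C6H12O.
Molar mass = 100.161 g/mol.
Mass from O: 1 × 15.999 = 15.999 g/mol.
%O = 15.999 / 100.161 × 100 = 15.97%.

15.97%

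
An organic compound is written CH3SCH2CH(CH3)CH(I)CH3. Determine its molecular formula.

Atom tally by fragment:
  CH3SCH2 → C:2 H:5 S:1
  CH(CH3) → C:2 H:4
  CH(I) → C:1 H:1 I:1
  CH3 → C:1 H:3
Element totals:
  C: 6
  H: 13
  I: 1
  S: 1

C6H13IS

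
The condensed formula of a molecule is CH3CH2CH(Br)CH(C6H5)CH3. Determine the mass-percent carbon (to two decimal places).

58.17%

Atom tally by fragment:
  CH3 → C:1 H:3
  CH2 → C:1 H:2
  CH(Br) → C:1 H:1 Br:1
  CH(C6H5) → C:7 H:6
  CH3 → C:1 H:3
Element totals:
  C: 11
  H: 15
  Br: 1
Molecular formula: C11H15Br.
Molar mass = 227.145 g/mol.
Mass from C: 11 × 12.011 = 132.121 g/mol.
%C = 132.121 / 227.145 × 100 = 58.17%.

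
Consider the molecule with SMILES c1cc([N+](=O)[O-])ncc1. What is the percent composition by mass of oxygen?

25.78%

Atom tally by fragment:
  pyridine ring core → C:5 H:5 N:1
  (− 1 ring H displaced by substituents)
  + NO2 → N:1 O:2
Element totals:
  C: 5
  H: 4
  N: 2
  O: 2
Molecular formula: C5H4N2O2.
Molar mass = 124.099 g/mol.
Mass from O: 2 × 15.999 = 31.998 g/mol.
%O = 31.998 / 124.099 × 100 = 25.78%.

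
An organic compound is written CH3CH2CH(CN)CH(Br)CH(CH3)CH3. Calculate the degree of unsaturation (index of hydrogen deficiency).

Atom tally by fragment:
  CH3 → C:1 H:3
  CH2 → C:1 H:2
  CH(CN) → C:2 H:1 N:1
  CH(Br) → C:1 H:1 Br:1
  CH(CH3) → C:2 H:4
  CH3 → C:1 H:3
Element totals:
  C: 8
  H: 14
  Br: 1
  N: 1
Molecular formula: C8H14BrN.
DoU = (2C + 2 + N − H − X) / 2 = (2·8 + 2 + 1 − 14 − 1) / 2 = 2.

2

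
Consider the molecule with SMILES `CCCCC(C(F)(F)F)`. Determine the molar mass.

140.15 g/mol

Atom tally by fragment:
  CH3 → C:1 H:3
  CH2 → C:1 H:2
  CH2 → C:1 H:2
  CH2 → C:1 H:2
  CH2CF3 → C:2 H:2 F:3
Element totals:
  C: 6
  H: 11
  F: 3
Molecular formula: C6H11F3.
  M = 6(12.011) + 11(1.008) + 3(18.998)
    = 72.066 + 11.088 + 56.994 = 140.148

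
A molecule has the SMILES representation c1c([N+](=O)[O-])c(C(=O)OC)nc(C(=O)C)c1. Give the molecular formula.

C9H8N2O5

Atom tally by fragment:
  pyridine ring core → C:5 H:5 N:1
  (− 3 ring H displaced by substituents)
  + NO2 → N:1 O:2
  + COOCH3 → C:2 H:3 O:2
  + COCH3 → C:2 H:3 O:1
Element totals:
  C: 9
  H: 8
  N: 2
  O: 5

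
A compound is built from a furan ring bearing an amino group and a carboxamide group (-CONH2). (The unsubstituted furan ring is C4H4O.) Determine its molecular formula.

C5H6N2O2

Atom tally by fragment:
  furan ring core → C:4 H:4 O:1
  (− 2 ring H displaced by substituents)
  + NH2 → N:1 H:2
  + CONH2 → C:1 H:2 O:1 N:1
Element totals:
  C: 5
  H: 6
  N: 2
  O: 2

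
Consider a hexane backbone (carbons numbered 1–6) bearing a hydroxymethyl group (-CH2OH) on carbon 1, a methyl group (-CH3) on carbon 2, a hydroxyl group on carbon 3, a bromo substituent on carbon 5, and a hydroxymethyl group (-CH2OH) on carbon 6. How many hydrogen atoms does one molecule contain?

19

Atom tally by fragment:
  HOCH2CH2 → C:2 H:5 O:1
  CH(CH3) → C:2 H:4
  CH(OH) → C:1 H:2 O:1
  CH2 → C:1 H:2
  CH(Br) → C:1 H:1 Br:1
  CH2CH2OH → C:2 H:5 O:1
Element totals:
  C: 9
  H: 19
  Br: 1
  O: 3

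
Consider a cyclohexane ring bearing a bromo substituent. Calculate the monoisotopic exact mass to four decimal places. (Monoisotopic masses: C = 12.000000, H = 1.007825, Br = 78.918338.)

Atom tally by fragment:
  cyclohexane ring core → C:6 H:12
  (− 1 ring H displaced by substituents)
  + Br → Br:1
Element totals:
  C: 6
  H: 11
  Br: 1
Molecular formula: C6H11Br.
  M = 6(12.0) + 11(1.007825) + 78.918338
    = 72.000000 + 11.086075 + 78.918338 = 162.004413

162.0044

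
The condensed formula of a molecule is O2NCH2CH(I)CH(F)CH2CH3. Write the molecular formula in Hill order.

C5H9FINO2

Element totals:
  C: 5
  H: 9
  F: 1
  I: 1
  N: 1
  O: 2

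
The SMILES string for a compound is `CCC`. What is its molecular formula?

C3H8

Atom tally by fragment:
  CH3 → C:1 H:3
  CH2 → C:1 H:2
  CH3 → C:1 H:3
Element totals:
  C: 3
  H: 8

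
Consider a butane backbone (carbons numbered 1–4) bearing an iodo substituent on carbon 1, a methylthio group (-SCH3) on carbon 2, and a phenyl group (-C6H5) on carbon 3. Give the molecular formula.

C11H15IS

Atom tally by fragment:
  ICH2 → C:1 H:2 I:1
  CH(SCH3) → C:2 H:4 S:1
  CH(C6H5) → C:7 H:6
  CH3 → C:1 H:3
Element totals:
  C: 11
  H: 15
  I: 1
  S: 1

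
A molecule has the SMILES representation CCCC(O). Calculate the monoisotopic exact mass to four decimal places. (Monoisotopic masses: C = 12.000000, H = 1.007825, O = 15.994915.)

Atom tally by fragment:
  CH3 → C:1 H:3
  CH2 → C:1 H:2
  CH2 → C:1 H:2
  CH2OH → C:1 H:3 O:1
Element totals:
  C: 4
  H: 10
  O: 1
Molecular formula: C4H10O.
  M = 4(12.0) + 10(1.007825) + 15.994915
    = 48.000000 + 10.078250 + 15.994915 = 74.073165

74.0732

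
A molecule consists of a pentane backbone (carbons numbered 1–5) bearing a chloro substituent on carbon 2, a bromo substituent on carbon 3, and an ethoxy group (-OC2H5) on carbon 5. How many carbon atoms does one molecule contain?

7

Atom tally by fragment:
  CH3 → C:1 H:3
  CH(Cl) → C:1 H:1 Cl:1
  CH(Br) → C:1 H:1 Br:1
  CH2 → C:1 H:2
  CH2OC2H5 → C:3 H:7 O:1
Element totals:
  C: 7
  H: 14
  Br: 1
  Cl: 1
  O: 1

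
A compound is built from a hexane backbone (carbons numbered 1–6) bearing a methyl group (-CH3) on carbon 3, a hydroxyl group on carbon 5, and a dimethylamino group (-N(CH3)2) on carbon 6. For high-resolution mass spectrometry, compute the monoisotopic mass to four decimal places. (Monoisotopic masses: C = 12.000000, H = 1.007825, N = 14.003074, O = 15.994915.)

159.1623

Atom tally by fragment:
  CH3 → C:1 H:3
  CH2 → C:1 H:2
  CH(CH3) → C:2 H:4
  CH2 → C:1 H:2
  CH(OH) → C:1 H:2 O:1
  CH2N(CH3)2 → C:3 H:8 N:1
Element totals:
  C: 9
  H: 21
  N: 1
  O: 1
Molecular formula: C9H21NO.
  M = 9(12.0) + 21(1.007825) + 14.003074 + 15.994915
    = 108.000000 + 21.164325 + 14.003074 + 15.994915 = 159.162314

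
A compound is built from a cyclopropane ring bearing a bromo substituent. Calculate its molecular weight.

Atom tally by fragment:
  cyclopropane ring core → C:3 H:6
  (− 1 ring H displaced by substituents)
  + Br → Br:1
Element totals:
  C: 3
  H: 5
  Br: 1
Molecular formula: C3H5Br.
  M = 3(12.011) + 5(1.008) + 79.904
    = 36.033 + 5.040 + 79.904 = 120.977

120.98 g/mol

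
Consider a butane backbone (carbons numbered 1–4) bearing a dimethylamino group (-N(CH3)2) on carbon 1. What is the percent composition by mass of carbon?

71.22%

Atom tally by fragment:
  (CH3)2NCH2 → C:3 H:8 N:1
  CH2 → C:1 H:2
  CH2 → C:1 H:2
  CH3 → C:1 H:3
Element totals:
  C: 6
  H: 15
  N: 1
Molecular formula: C6H15N.
Molar mass = 101.193 g/mol.
Mass from C: 6 × 12.011 = 72.066 g/mol.
%C = 72.066 / 101.193 × 100 = 71.22%.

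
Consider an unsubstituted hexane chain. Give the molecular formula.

Atom tally by fragment:
  CH3 → C:1 H:3
  CH2 → C:1 H:2
  CH2 → C:1 H:2
  CH2 → C:1 H:2
  CH2 → C:1 H:2
  CH3 → C:1 H:3
Element totals:
  C: 6
  H: 14

C6H14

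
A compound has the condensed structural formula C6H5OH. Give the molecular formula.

C6H6O

Atom tally by fragment:
  benzene ring core → C:6 H:6
  (− 1 ring H displaced by substituents)
  + OH → O:1 H:1
Element totals:
  C: 6
  H: 6
  O: 1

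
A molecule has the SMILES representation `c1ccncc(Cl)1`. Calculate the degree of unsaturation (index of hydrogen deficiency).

4

Atom tally by fragment:
  pyridine ring core → C:5 H:5 N:1
  (− 1 ring H displaced by substituents)
  + Cl → Cl:1
Element totals:
  C: 5
  H: 4
  Cl: 1
  N: 1
Molecular formula: C5H4ClN.
DoU = (2C + 2 + N − H − X) / 2 = (2·5 + 2 + 1 − 4 − 1) / 2 = 4.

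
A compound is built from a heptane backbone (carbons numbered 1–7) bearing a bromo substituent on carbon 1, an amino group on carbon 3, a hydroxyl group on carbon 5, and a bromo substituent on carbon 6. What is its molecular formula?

Atom tally by fragment:
  BrCH2 → C:1 H:2 Br:1
  CH2 → C:1 H:2
  CH(NH2) → C:1 H:3 N:1
  CH2 → C:1 H:2
  CH(OH) → C:1 H:2 O:1
  CH(Br) → C:1 H:1 Br:1
  CH3 → C:1 H:3
Element totals:
  C: 7
  H: 15
  Br: 2
  N: 1
  O: 1

C7H15Br2NO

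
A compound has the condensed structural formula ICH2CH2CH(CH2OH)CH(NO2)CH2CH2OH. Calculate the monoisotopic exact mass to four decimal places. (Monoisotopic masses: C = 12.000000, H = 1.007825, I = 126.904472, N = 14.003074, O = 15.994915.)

Atom tally by fragment:
  ICH2 → C:1 H:2 I:1
  CH2 → C:1 H:2
  CH(CH2OH) → C:2 H:4 O:1
  CH(NO2) → C:1 H:1 N:1 O:2
  CH2 → C:1 H:2
  CH2OH → C:1 H:3 O:1
Element totals:
  C: 7
  H: 14
  I: 1
  N: 1
  O: 4
Molecular formula: C7H14INO4.
  M = 7(12.0) + 14(1.007825) + 126.904472 + 14.003074 + 4(15.994915)
    = 84.000000 + 14.109550 + 126.904472 + 14.003074 + 63.979660 = 302.996756

302.9968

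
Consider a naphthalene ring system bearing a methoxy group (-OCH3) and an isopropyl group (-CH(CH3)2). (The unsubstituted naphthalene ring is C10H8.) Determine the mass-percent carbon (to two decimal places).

Atom tally by fragment:
  naphthalene ring system core → C:10 H:8
  (− 2 ring H displaced by substituents)
  + OCH3 → C:1 H:3 O:1
  + CH(CH3)2 → C:3 H:7
Element totals:
  C: 14
  H: 16
  O: 1
Molecular formula: C14H16O.
Molar mass = 200.281 g/mol.
Mass from C: 14 × 12.011 = 168.154 g/mol.
%C = 168.154 / 200.281 × 100 = 83.96%.

83.96%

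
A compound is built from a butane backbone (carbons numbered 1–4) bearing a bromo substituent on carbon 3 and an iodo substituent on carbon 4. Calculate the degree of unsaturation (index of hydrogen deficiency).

0

Atom tally by fragment:
  CH3 → C:1 H:3
  CH2 → C:1 H:2
  CH(Br) → C:1 H:1 Br:1
  CH2I → C:1 H:2 I:1
Element totals:
  C: 4
  H: 8
  Br: 1
  I: 1
Molecular formula: C4H8BrI.
DoU = (2C + 2 + N − H − X) / 2 = (2·4 + 2 + 0 − 8 − 2) / 2 = 0.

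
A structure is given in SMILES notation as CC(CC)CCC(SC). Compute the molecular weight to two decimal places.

Atom tally by fragment:
  CH3 → C:1 H:3
  CH(C2H5) → C:3 H:6
  CH2 → C:1 H:2
  CH2 → C:1 H:2
  CH2SCH3 → C:2 H:5 S:1
Element totals:
  C: 8
  H: 18
  S: 1
Molecular formula: C8H18S.
  M = 8(12.011) + 18(1.008) + 32.06
    = 96.088 + 18.144 + 32.060 = 146.292

146.29 g/mol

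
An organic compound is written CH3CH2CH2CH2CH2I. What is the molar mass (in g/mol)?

198.05 g/mol

Element totals:
  C: 5
  H: 11
  I: 1
Molecular formula: C5H11I.
  M = 5(12.011) + 11(1.008) + 126.904
    = 60.055 + 11.088 + 126.904 = 198.047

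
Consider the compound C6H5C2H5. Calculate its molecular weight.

106.17 g/mol

Atom tally by fragment:
  benzene ring core → C:6 H:6
  (− 1 ring H displaced by substituents)
  + C2H5 → C:2 H:5
Element totals:
  C: 8
  H: 10
Molecular formula: C8H10.
  M = 8(12.011) + 10(1.008)
    = 96.088 + 10.080 = 106.168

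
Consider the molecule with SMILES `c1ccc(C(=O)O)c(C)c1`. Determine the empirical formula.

C4H4O

Atom tally by fragment:
  benzene ring core → C:6 H:6
  (− 2 ring H displaced by substituents)
  + COOH → C:1 H:1 O:2
  + CH3 → C:1 H:3
Element totals:
  C: 8
  H: 8
  O: 2
Molecular formula: C8H8O2.
gcd of subscripts = 2; dividing each by 2:
  C: 8/2 = 4
  H: 8/2 = 4
  O: 2/2 = 1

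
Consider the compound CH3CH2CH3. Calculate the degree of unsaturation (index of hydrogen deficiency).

0

Atom tally by fragment:
  CH3 → C:1 H:3
  CH2 → C:1 H:2
  CH3 → C:1 H:3
Element totals:
  C: 3
  H: 8
Molecular formula: C3H8.
DoU = (2C + 2 + N − H − X) / 2 = (2·3 + 2 + 0 − 8 − 0) / 2 = 0.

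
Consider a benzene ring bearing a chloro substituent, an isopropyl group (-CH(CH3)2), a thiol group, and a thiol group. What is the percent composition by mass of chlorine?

16.21%

Atom tally by fragment:
  benzene ring core → C:6 H:6
  (− 4 ring H displaced by substituents)
  + Cl → Cl:1
  + CH(CH3)2 → C:3 H:7
  + SH → S:1 H:1
  + SH → S:1 H:1
Element totals:
  C: 9
  H: 11
  Cl: 1
  S: 2
Molecular formula: C9H11ClS2.
Molar mass = 218.757 g/mol.
Mass from Cl: 1 × 35.45 = 35.450 g/mol.
%Cl = 35.450 / 218.757 × 100 = 16.21%.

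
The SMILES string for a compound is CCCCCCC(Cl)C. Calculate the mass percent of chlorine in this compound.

Atom tally by fragment:
  CH3 → C:1 H:3
  CH2 → C:1 H:2
  CH2 → C:1 H:2
  CH2 → C:1 H:2
  CH2 → C:1 H:2
  CH2 → C:1 H:2
  CH(Cl) → C:1 H:1 Cl:1
  CH3 → C:1 H:3
Element totals:
  C: 8
  H: 17
  Cl: 1
Molecular formula: C8H17Cl.
Molar mass = 148.674 g/mol.
Mass from Cl: 1 × 35.45 = 35.450 g/mol.
%Cl = 35.450 / 148.674 × 100 = 23.84%.

23.84%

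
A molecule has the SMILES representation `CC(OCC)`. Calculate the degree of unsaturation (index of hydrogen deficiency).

Atom tally by fragment:
  CH3 → C:1 H:3
  CH2OC2H5 → C:3 H:7 O:1
Element totals:
  C: 4
  H: 10
  O: 1
Molecular formula: C4H10O.
DoU = (2C + 2 + N − H − X) / 2 = (2·4 + 2 + 0 − 10 − 0) / 2 = 0.

0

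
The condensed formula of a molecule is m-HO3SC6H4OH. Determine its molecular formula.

Atom tally by fragment:
  benzene ring core → C:6 H:6
  (− 2 ring H displaced by substituents)
  + SO3H → S:1 O:3 H:1
  + OH → O:1 H:1
Element totals:
  C: 6
  H: 6
  O: 4
  S: 1

C6H6O4S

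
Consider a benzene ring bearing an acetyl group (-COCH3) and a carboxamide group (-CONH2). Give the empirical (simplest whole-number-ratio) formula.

Atom tally by fragment:
  benzene ring core → C:6 H:6
  (− 2 ring H displaced by substituents)
  + COCH3 → C:2 H:3 O:1
  + CONH2 → C:1 H:2 O:1 N:1
Element totals:
  C: 9
  H: 9
  N: 1
  O: 2
Molecular formula: C9H9NO2.
gcd of subscripts (9, 9, 1, 2) = 1, so the empirical formula equals the molecular formula.

C9H9NO2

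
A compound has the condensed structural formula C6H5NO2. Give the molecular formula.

Atom tally by fragment:
  benzene ring core → C:6 H:6
  (− 1 ring H displaced by substituents)
  + NO2 → N:1 O:2
Element totals:
  C: 6
  H: 5
  N: 1
  O: 2

C6H5NO2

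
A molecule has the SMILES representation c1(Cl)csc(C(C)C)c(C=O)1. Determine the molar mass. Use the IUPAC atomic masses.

Atom tally by fragment:
  thiophene ring core → C:4 H:4 S:1
  (− 3 ring H displaced by substituents)
  + Cl → Cl:1
  + CH(CH3)2 → C:3 H:7
  + CHO → C:1 H:1 O:1
Element totals:
  C: 8
  H: 9
  Cl: 1
  O: 1
  S: 1
Molecular formula: C8H9ClOS.
  M = 8(12.011) + 9(1.008) + 35.45 + 15.999 + 32.06
    = 96.088 + 9.072 + 35.450 + 15.999 + 32.060 = 188.669

188.67 g/mol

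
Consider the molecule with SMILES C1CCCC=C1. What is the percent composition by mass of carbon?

Atom tally by fragment:
  cyclohexene ring core → C:6 H:10
Element totals:
  C: 6
  H: 10
Molecular formula: C6H10.
Molar mass = 82.146 g/mol.
Mass from C: 6 × 12.011 = 72.066 g/mol.
%C = 72.066 / 82.146 × 100 = 87.73%.

87.73%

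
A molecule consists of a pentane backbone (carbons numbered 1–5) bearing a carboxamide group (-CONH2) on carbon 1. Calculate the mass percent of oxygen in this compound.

13.89%

Atom tally by fragment:
  H2NOCCH2 → C:2 H:4 O:1 N:1
  CH2 → C:1 H:2
  CH2 → C:1 H:2
  CH2 → C:1 H:2
  CH3 → C:1 H:3
Element totals:
  C: 6
  H: 13
  N: 1
  O: 1
Molecular formula: C6H13NO.
Molar mass = 115.176 g/mol.
Mass from O: 1 × 15.999 = 15.999 g/mol.
%O = 15.999 / 115.176 × 100 = 13.89%.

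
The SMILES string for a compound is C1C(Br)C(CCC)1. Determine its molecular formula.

Atom tally by fragment:
  cyclopropane ring core → C:3 H:6
  (− 2 ring H displaced by substituents)
  + Br → Br:1
  + CH2CH2CH3 → C:3 H:7
Element totals:
  C: 6
  H: 11
  Br: 1

C6H11Br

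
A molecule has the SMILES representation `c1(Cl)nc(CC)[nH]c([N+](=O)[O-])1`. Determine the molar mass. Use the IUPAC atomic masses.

Atom tally by fragment:
  imidazole ring core → C:3 H:4 N:2
  (− 3 ring H displaced by substituents)
  + Cl → Cl:1
  + C2H5 → C:2 H:5
  + NO2 → N:1 O:2
Element totals:
  C: 5
  H: 6
  Cl: 1
  N: 3
  O: 2
Molecular formula: C5H6ClN3O2.
  M = 5(12.011) + 6(1.008) + 35.45 + 3(14.007) + 2(15.999)
    = 60.055 + 6.048 + 35.450 + 42.021 + 31.998 = 175.572

175.57 g/mol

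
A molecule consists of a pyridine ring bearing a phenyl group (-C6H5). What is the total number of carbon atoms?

Atom tally by fragment:
  pyridine ring core → C:5 H:5 N:1
  (− 1 ring H displaced by substituents)
  + C6H5 → C:6 H:5
Element totals:
  C: 11
  H: 9
  N: 1

11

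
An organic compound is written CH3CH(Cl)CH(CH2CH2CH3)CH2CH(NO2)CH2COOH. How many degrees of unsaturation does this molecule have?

Element totals:
  C: 10
  H: 18
  Cl: 1
  N: 1
  O: 4
Molecular formula: C10H18ClNO4.
DoU = (2C + 2 + N − H − X) / 2 = (2·10 + 2 + 1 − 18 − 1) / 2 = 2.

2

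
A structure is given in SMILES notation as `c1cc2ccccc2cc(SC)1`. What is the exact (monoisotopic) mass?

Atom tally by fragment:
  naphthalene ring system core → C:10 H:8
  (− 1 ring H displaced by substituents)
  + SCH3 → C:1 H:3 S:1
Element totals:
  C: 11
  H: 10
  S: 1
Molecular formula: C11H10S.
  M = 11(12.0) + 10(1.007825) + 31.972071
    = 132.000000 + 10.078250 + 31.972071 = 174.050321

174.0503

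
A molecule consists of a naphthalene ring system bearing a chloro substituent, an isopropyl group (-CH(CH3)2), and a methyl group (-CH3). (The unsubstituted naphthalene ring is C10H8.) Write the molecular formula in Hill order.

C14H15Cl

Atom tally by fragment:
  naphthalene ring system core → C:10 H:8
  (− 3 ring H displaced by substituents)
  + Cl → Cl:1
  + CH(CH3)2 → C:3 H:7
  + CH3 → C:1 H:3
Element totals:
  C: 14
  H: 15
  Cl: 1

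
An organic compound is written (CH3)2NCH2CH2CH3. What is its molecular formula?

C5H13N

Element totals:
  C: 5
  H: 13
  N: 1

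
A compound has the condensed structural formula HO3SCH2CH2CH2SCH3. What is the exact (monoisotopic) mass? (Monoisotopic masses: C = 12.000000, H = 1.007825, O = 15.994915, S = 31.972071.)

Atom tally by fragment:
  HO3SCH2 → C:1 H:3 S:1 O:3
  CH2 → C:1 H:2
  CH2SCH3 → C:2 H:5 S:1
Element totals:
  C: 4
  H: 10
  O: 3
  S: 2
Molecular formula: C4H10O3S2.
  M = 4(12.0) + 10(1.007825) + 3(15.994915) + 2(31.972071)
    = 48.000000 + 10.078250 + 47.984745 + 63.944142 = 170.007137

170.0071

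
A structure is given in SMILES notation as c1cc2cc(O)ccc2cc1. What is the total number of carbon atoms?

Atom tally by fragment:
  naphthalene ring system core → C:10 H:8
  (− 1 ring H displaced by substituents)
  + OH → O:1 H:1
Element totals:
  C: 10
  H: 8
  O: 1

10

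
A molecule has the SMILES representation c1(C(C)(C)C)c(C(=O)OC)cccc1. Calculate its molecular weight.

Atom tally by fragment:
  benzene ring core → C:6 H:6
  (− 2 ring H displaced by substituents)
  + C(CH3)3 → C:4 H:9
  + COOCH3 → C:2 H:3 O:2
Element totals:
  C: 12
  H: 16
  O: 2
Molecular formula: C12H16O2.
  M = 12(12.011) + 16(1.008) + 2(15.999)
    = 144.132 + 16.128 + 31.998 = 192.258

192.26 g/mol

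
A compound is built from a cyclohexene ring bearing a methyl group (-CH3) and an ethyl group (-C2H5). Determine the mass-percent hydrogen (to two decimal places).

Atom tally by fragment:
  cyclohexene ring core → C:6 H:10
  (− 2 ring H displaced by substituents)
  + CH3 → C:1 H:3
  + C2H5 → C:2 H:5
Element totals:
  C: 9
  H: 16
Molecular formula: C9H16.
Molar mass = 124.227 g/mol.
Mass from H: 16 × 1.008 = 16.128 g/mol.
%H = 16.128 / 124.227 × 100 = 12.98%.

12.98%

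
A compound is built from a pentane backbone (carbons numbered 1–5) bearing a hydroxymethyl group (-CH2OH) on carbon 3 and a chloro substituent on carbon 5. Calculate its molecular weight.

Atom tally by fragment:
  CH3 → C:1 H:3
  CH2 → C:1 H:2
  CH(CH2OH) → C:2 H:4 O:1
  CH2 → C:1 H:2
  CH2Cl → C:1 H:2 Cl:1
Element totals:
  C: 6
  H: 13
  Cl: 1
  O: 1
Molecular formula: C6H13ClO.
  M = 6(12.011) + 13(1.008) + 35.45 + 15.999
    = 72.066 + 13.104 + 35.450 + 15.999 = 136.619

136.62 g/mol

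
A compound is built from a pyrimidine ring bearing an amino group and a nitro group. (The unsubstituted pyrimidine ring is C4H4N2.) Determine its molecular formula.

Atom tally by fragment:
  pyrimidine ring core → C:4 H:4 N:2
  (− 2 ring H displaced by substituents)
  + NH2 → N:1 H:2
  + NO2 → N:1 O:2
Element totals:
  C: 4
  H: 4
  N: 4
  O: 2

C4H4N4O2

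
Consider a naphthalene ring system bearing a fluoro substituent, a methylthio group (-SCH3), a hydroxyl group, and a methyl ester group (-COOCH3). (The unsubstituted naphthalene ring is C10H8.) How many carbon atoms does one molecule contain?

13

Atom tally by fragment:
  naphthalene ring system core → C:10 H:8
  (− 4 ring H displaced by substituents)
  + F → F:1
  + SCH3 → C:1 H:3 S:1
  + OH → O:1 H:1
  + COOCH3 → C:2 H:3 O:2
Element totals:
  C: 13
  H: 11
  F: 1
  O: 3
  S: 1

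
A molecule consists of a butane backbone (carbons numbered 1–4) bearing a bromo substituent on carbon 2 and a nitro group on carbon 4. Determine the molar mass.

182.02 g/mol

Atom tally by fragment:
  CH3 → C:1 H:3
  CH(Br) → C:1 H:1 Br:1
  CH2 → C:1 H:2
  CH2NO2 → C:1 H:2 N:1 O:2
Element totals:
  C: 4
  H: 8
  Br: 1
  N: 1
  O: 2
Molecular formula: C4H8BrNO2.
  M = 4(12.011) + 8(1.008) + 79.904 + 14.007 + 2(15.999)
    = 48.044 + 8.064 + 79.904 + 14.007 + 31.998 = 182.017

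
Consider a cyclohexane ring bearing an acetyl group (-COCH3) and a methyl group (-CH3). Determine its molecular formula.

Atom tally by fragment:
  cyclohexane ring core → C:6 H:12
  (− 2 ring H displaced by substituents)
  + COCH3 → C:2 H:3 O:1
  + CH3 → C:1 H:3
Element totals:
  C: 9
  H: 16
  O: 1

C9H16O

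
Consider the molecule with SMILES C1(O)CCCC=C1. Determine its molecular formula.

C6H10O

Atom tally by fragment:
  cyclohexene ring core → C:6 H:10
  (− 1 ring H displaced by substituents)
  + OH → O:1 H:1
Element totals:
  C: 6
  H: 10
  O: 1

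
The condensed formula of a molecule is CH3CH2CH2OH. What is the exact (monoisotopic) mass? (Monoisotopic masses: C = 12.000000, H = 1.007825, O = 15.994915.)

60.0575

Atom tally by fragment:
  CH3 → C:1 H:3
  CH2 → C:1 H:2
  CH2OH → C:1 H:3 O:1
Element totals:
  C: 3
  H: 8
  O: 1
Molecular formula: C3H8O.
  M = 3(12.0) + 8(1.007825) + 15.994915
    = 36.000000 + 8.062600 + 15.994915 = 60.057515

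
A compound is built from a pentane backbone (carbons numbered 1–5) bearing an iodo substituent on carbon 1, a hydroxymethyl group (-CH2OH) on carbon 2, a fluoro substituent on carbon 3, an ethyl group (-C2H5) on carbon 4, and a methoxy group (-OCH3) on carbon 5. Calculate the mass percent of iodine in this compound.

Atom tally by fragment:
  ICH2 → C:1 H:2 I:1
  CH(CH2OH) → C:2 H:4 O:1
  CH(F) → C:1 H:1 F:1
  CH(C2H5) → C:3 H:6
  CH2OCH3 → C:2 H:5 O:1
Element totals:
  C: 9
  H: 18
  F: 1
  I: 1
  O: 2
Molecular formula: C9H18FIO2.
Molar mass = 304.143 g/mol.
Mass from I: 1 × 126.904 = 126.904 g/mol.
%I = 126.904 / 304.143 × 100 = 41.73%.

41.73%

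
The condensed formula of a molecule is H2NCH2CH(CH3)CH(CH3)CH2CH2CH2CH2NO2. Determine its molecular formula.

C9H20N2O2

Atom tally by fragment:
  H2NCH2 → C:1 H:4 N:1
  CH(CH3) → C:2 H:4
  CH(CH3) → C:2 H:4
  CH2 → C:1 H:2
  CH2 → C:1 H:2
  CH2 → C:1 H:2
  CH2NO2 → C:1 H:2 N:1 O:2
Element totals:
  C: 9
  H: 20
  N: 2
  O: 2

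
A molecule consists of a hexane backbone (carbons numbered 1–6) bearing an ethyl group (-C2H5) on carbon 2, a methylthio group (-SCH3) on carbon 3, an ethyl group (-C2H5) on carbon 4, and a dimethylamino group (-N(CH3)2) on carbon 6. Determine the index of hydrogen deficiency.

0

Atom tally by fragment:
  CH3 → C:1 H:3
  CH(C2H5) → C:3 H:6
  CH(SCH3) → C:2 H:4 S:1
  CH(C2H5) → C:3 H:6
  CH2 → C:1 H:2
  CH2N(CH3)2 → C:3 H:8 N:1
Element totals:
  C: 13
  H: 29
  N: 1
  S: 1
Molecular formula: C13H29NS.
DoU = (2C + 2 + N − H − X) / 2 = (2·13 + 2 + 1 − 29 − 0) / 2 = 0.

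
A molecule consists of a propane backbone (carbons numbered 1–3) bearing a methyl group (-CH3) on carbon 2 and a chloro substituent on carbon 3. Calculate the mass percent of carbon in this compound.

51.90%

Atom tally by fragment:
  CH3 → C:1 H:3
  CH(CH3) → C:2 H:4
  CH2Cl → C:1 H:2 Cl:1
Element totals:
  C: 4
  H: 9
  Cl: 1
Molecular formula: C4H9Cl.
Molar mass = 92.566 g/mol.
Mass from C: 4 × 12.011 = 48.044 g/mol.
%C = 48.044 / 92.566 × 100 = 51.90%.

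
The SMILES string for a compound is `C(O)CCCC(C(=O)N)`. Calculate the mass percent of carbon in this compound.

Atom tally by fragment:
  HOCH2 → C:1 H:3 O:1
  CH2 → C:1 H:2
  CH2 → C:1 H:2
  CH2 → C:1 H:2
  CH2CONH2 → C:2 H:4 O:1 N:1
Element totals:
  C: 6
  H: 13
  N: 1
  O: 2
Molecular formula: C6H13NO2.
Molar mass = 131.175 g/mol.
Mass from C: 6 × 12.011 = 72.066 g/mol.
%C = 72.066 / 131.175 × 100 = 54.94%.

54.94%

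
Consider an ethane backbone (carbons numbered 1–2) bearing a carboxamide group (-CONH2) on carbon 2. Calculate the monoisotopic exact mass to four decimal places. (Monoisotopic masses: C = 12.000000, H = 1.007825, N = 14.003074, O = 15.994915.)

73.0528

Atom tally by fragment:
  CH3 → C:1 H:3
  CH2CONH2 → C:2 H:4 O:1 N:1
Element totals:
  C: 3
  H: 7
  N: 1
  O: 1
Molecular formula: C3H7NO.
  M = 3(12.0) + 7(1.007825) + 14.003074 + 15.994915
    = 36.000000 + 7.054775 + 14.003074 + 15.994915 = 73.052764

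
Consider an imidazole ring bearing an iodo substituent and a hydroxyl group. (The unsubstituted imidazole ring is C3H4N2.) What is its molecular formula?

Atom tally by fragment:
  imidazole ring core → C:3 H:4 N:2
  (− 2 ring H displaced by substituents)
  + I → I:1
  + OH → O:1 H:1
Element totals:
  C: 3
  H: 3
  I: 1
  N: 2
  O: 1

C3H3IN2O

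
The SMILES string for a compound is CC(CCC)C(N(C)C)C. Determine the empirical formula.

Atom tally by fragment:
  CH3 → C:1 H:3
  CH(CH2CH2CH3) → C:4 H:8
  CH(N(CH3)2) → C:3 H:7 N:1
  CH3 → C:1 H:3
Element totals:
  C: 9
  H: 21
  N: 1
Molecular formula: C9H21N.
gcd of subscripts (9, 21, 1) = 1, so the empirical formula equals the molecular formula.

C9H21N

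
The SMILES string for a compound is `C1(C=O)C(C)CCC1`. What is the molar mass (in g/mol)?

Atom tally by fragment:
  cyclopentane ring core → C:5 H:10
  (− 2 ring H displaced by substituents)
  + CHO → C:1 H:1 O:1
  + CH3 → C:1 H:3
Element totals:
  C: 7
  H: 12
  O: 1
Molecular formula: C7H12O.
  M = 7(12.011) + 12(1.008) + 15.999
    = 84.077 + 12.096 + 15.999 = 112.172

112.17 g/mol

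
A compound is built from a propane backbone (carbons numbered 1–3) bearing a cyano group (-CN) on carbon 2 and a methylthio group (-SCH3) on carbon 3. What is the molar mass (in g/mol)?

115.19 g/mol

Atom tally by fragment:
  CH3 → C:1 H:3
  CH(CN) → C:2 H:1 N:1
  CH2SCH3 → C:2 H:5 S:1
Element totals:
  C: 5
  H: 9
  N: 1
  S: 1
Molecular formula: C5H9NS.
  M = 5(12.011) + 9(1.008) + 14.007 + 32.06
    = 60.055 + 9.072 + 14.007 + 32.060 = 115.194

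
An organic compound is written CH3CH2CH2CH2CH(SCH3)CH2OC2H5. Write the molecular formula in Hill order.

C9H20OS

Atom tally by fragment:
  CH3 → C:1 H:3
  CH2 → C:1 H:2
  CH2 → C:1 H:2
  CH2 → C:1 H:2
  CH(SCH3) → C:2 H:4 S:1
  CH2OC2H5 → C:3 H:7 O:1
Element totals:
  C: 9
  H: 20
  O: 1
  S: 1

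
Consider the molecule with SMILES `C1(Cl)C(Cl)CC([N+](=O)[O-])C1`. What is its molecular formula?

Atom tally by fragment:
  cyclopentane ring core → C:5 H:10
  (− 3 ring H displaced by substituents)
  + Cl → Cl:1
  + Cl → Cl:1
  + NO2 → N:1 O:2
Element totals:
  C: 5
  H: 7
  Cl: 2
  N: 1
  O: 2

C5H7Cl2NO2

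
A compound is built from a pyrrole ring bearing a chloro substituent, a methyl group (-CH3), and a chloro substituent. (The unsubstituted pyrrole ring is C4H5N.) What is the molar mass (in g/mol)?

Atom tally by fragment:
  pyrrole ring core → C:4 H:5 N:1
  (− 3 ring H displaced by substituents)
  + Cl → Cl:1
  + CH3 → C:1 H:3
  + Cl → Cl:1
Element totals:
  C: 5
  H: 5
  Cl: 2
  N: 1
Molecular formula: C5H5Cl2N.
  M = 5(12.011) + 5(1.008) + 2(35.45) + 14.007
    = 60.055 + 5.040 + 70.900 + 14.007 = 150.002

150.00 g/mol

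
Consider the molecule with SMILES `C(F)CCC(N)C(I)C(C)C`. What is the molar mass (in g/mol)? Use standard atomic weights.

Atom tally by fragment:
  FCH2 → C:1 H:2 F:1
  CH2 → C:1 H:2
  CH2 → C:1 H:2
  CH(NH2) → C:1 H:3 N:1
  CH(I) → C:1 H:1 I:1
  CH(CH3) → C:2 H:4
  CH3 → C:1 H:3
Element totals:
  C: 8
  H: 17
  F: 1
  I: 1
  N: 1
Molecular formula: C8H17FIN.
  M = 8(12.011) + 17(1.008) + 18.998 + 126.904 + 14.007
    = 96.088 + 17.136 + 18.998 + 126.904 + 14.007 = 273.133

273.13 g/mol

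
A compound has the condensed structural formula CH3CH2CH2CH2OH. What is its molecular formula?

Element totals:
  C: 4
  H: 10
  O: 1

C4H10O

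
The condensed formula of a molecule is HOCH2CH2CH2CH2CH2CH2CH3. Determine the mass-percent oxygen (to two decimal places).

13.77%

Atom tally by fragment:
  HOCH2 → C:1 H:3 O:1
  CH2 → C:1 H:2
  CH2 → C:1 H:2
  CH2 → C:1 H:2
  CH2 → C:1 H:2
  CH2 → C:1 H:2
  CH3 → C:1 H:3
Element totals:
  C: 7
  H: 16
  O: 1
Molecular formula: C7H16O.
Molar mass = 116.204 g/mol.
Mass from O: 1 × 15.999 = 15.999 g/mol.
%O = 15.999 / 116.204 × 100 = 13.77%.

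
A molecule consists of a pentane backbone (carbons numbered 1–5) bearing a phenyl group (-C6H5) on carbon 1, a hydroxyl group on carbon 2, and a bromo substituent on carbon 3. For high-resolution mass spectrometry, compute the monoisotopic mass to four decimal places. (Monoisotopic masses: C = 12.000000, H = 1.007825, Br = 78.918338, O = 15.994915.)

Atom tally by fragment:
  C6H5CH2 → C:7 H:7
  CH(OH) → C:1 H:2 O:1
  CH(Br) → C:1 H:1 Br:1
  CH2 → C:1 H:2
  CH3 → C:1 H:3
Element totals:
  C: 11
  H: 15
  Br: 1
  O: 1
Molecular formula: C11H15BrO.
  M = 11(12.0) + 15(1.007825) + 78.918338 + 15.994915
    = 132.000000 + 15.117375 + 78.918338 + 15.994915 = 242.030628

242.0306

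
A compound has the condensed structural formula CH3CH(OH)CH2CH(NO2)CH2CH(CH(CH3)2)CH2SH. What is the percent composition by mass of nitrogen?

Atom tally by fragment:
  CH3 → C:1 H:3
  CH(OH) → C:1 H:2 O:1
  CH2 → C:1 H:2
  CH(NO2) → C:1 H:1 N:1 O:2
  CH2 → C:1 H:2
  CH(CH(CH3)2) → C:4 H:8
  CH2SH → C:1 H:3 S:1
Element totals:
  C: 10
  H: 21
  N: 1
  O: 3
  S: 1
Molecular formula: C10H21NO3S.
Molar mass = 235.342 g/mol.
Mass from N: 1 × 14.007 = 14.007 g/mol.
%N = 14.007 / 235.342 × 100 = 5.95%.

5.95%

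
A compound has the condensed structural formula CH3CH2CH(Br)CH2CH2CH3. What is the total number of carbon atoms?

Atom tally by fragment:
  CH3 → C:1 H:3
  CH2 → C:1 H:2
  CH(Br) → C:1 H:1 Br:1
  CH2 → C:1 H:2
  CH2 → C:1 H:2
  CH3 → C:1 H:3
Element totals:
  C: 6
  H: 13
  Br: 1

6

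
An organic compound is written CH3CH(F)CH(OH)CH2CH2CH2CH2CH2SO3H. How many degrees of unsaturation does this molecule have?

Element totals:
  C: 8
  H: 17
  F: 1
  O: 4
  S: 1
Molecular formula: C8H17FO4S.
DoU = (2C + 2 + N − H − X) / 2 = (2·8 + 2 + 0 − 17 − 1) / 2 = 0.

0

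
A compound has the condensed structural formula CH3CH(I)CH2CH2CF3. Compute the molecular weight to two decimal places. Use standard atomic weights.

Atom tally by fragment:
  CH3 → C:1 H:3
  CH(I) → C:1 H:1 I:1
  CH2 → C:1 H:2
  CH2CF3 → C:2 H:2 F:3
Element totals:
  C: 5
  H: 8
  F: 3
  I: 1
Molecular formula: C5H8F3I.
  M = 5(12.011) + 8(1.008) + 3(18.998) + 126.904
    = 60.055 + 8.064 + 56.994 + 126.904 = 252.017

252.02 g/mol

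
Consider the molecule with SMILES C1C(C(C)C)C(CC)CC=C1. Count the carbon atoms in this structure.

Atom tally by fragment:
  cyclohexene ring core → C:6 H:10
  (− 2 ring H displaced by substituents)
  + CH(CH3)2 → C:3 H:7
  + C2H5 → C:2 H:5
Element totals:
  C: 11
  H: 20

11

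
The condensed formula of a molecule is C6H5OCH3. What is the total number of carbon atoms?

Element totals:
  C: 7
  H: 8
  O: 1

7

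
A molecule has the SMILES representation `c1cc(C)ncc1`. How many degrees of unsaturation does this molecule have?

4

Atom tally by fragment:
  pyridine ring core → C:5 H:5 N:1
  (− 1 ring H displaced by substituents)
  + CH3 → C:1 H:3
Element totals:
  C: 6
  H: 7
  N: 1
Molecular formula: C6H7N.
DoU = (2C + 2 + N − H − X) / 2 = (2·6 + 2 + 1 − 7 − 0) / 2 = 4.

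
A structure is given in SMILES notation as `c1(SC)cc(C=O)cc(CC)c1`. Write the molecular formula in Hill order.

Atom tally by fragment:
  benzene ring core → C:6 H:6
  (− 3 ring H displaced by substituents)
  + SCH3 → C:1 H:3 S:1
  + CHO → C:1 H:1 O:1
  + C2H5 → C:2 H:5
Element totals:
  C: 10
  H: 12
  O: 1
  S: 1

C10H12OS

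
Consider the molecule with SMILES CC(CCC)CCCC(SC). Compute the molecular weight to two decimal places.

174.35 g/mol

Atom tally by fragment:
  CH3 → C:1 H:3
  CH(CH2CH2CH3) → C:4 H:8
  CH2 → C:1 H:2
  CH2 → C:1 H:2
  CH2 → C:1 H:2
  CH2SCH3 → C:2 H:5 S:1
Element totals:
  C: 10
  H: 22
  S: 1
Molecular formula: C10H22S.
  M = 10(12.011) + 22(1.008) + 32.06
    = 120.110 + 22.176 + 32.060 = 174.346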